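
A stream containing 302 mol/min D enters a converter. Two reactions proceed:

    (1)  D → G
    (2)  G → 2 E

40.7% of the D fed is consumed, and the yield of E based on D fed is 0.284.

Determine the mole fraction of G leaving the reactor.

0.232

Conversion of D: D consumed = 1ξ₁ = 0.407 × 302 → ξ₁ = 122.9 mol/min.
Yield of E: 2ξ₂ / 302 = 0.284 → ξ₂ = 42.88 mol/min.
Outlet amounts (n = n₀ + Σ ν·ξ):
  D: 302 − 1(122.9) = 179.1
  G: 0 + 1(122.9) − 1(42.88) = 80.03
  E: 0 + 2(42.88) = 85.77
Total out = 344.9 mol/min; y_G = 80.03 / 344.9 = 0.232.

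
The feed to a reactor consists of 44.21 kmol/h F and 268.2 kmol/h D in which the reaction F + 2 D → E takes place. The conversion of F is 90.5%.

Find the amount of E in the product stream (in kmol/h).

40 kmol/h

F reacted = 0.905 × 44.21 = 40.01 kmol/h; ν_F = −1, so ξ = 40.01/1 = 40.01 kmol/h.
Outlet amounts (n = n₀ + ν ξ):
  F: 44.21 − 1(40.01) = 4.2
  D: 268.2 − 2(40.01) = 188.2
  E: 0 + 1(40.01) = 40.01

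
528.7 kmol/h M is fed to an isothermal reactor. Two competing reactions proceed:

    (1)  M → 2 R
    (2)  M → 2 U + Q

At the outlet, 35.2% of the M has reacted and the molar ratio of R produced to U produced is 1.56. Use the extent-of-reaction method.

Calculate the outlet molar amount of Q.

72.7 kmol/h

Conversion of M: M consumed = 0.352 × 528.7 = 186.1 kmol/h = 1ξ₁ + 1ξ₂.
Selectivity: 2ξ₁ / (2ξ₂) = 1.56 → ξ₁ = 1.56 ξ₂.
Substitute: (1·1.56 + 1) ξ₂ = 186.1 → ξ₂ = 72.7 kmol/h, ξ₁ = 113.4 kmol/h.
Outlet amounts (n = n₀ + Σ ν·ξ):
  M: 528.7 − 1(113.4) − 1(72.7) = 342.6
  R: 0 + 2(113.4) = 226.8
  U: 0 + 2(72.7) = 145.4
  Q: 0 + 1(72.7) = 72.7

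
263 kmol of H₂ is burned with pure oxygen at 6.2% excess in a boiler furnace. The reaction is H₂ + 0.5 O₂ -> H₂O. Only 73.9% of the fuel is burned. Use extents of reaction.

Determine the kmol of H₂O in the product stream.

194 kmol

Stoichiometric O₂ = 0.5 × 263 = 131.5 kmol; O₂ fed = 131.5 × 1.062 = 139.7 kmol.
Fuel reacted = 0.739 × 263 → ξ = 194.4 kmol.
Outlet (n = n₀ + ν ξ):
  H₂: 263 − 1(194.4) = 68.64
  O₂: 139.7 − 0.5(194.4) = 42.47
  H₂O: 0 + 1(194.4) = 194.4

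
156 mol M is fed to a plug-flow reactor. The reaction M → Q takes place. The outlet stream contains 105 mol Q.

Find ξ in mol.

For Q: n = n₀ + 1ξ → 105 = 0 + 1ξ, giving ξ = 105 mol.
Outlet amounts (n = n₀ + ν ξ):
  M: 156 − 1(105) = 51
  Q: 0 + 1(105) = 105

ξ = 105 mol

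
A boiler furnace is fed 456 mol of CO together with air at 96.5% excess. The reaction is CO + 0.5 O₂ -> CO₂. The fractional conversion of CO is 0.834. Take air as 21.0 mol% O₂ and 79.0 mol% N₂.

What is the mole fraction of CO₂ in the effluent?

Stoichiometric O₂ = 0.5 × 456 = 228 mol; O₂ fed = 228 × 1.965 = 448 mol.
N₂ fed = 448 × 79/21 = 1685 mol.
Fuel reacted = 0.834 × 456 → ξ = 380.3 mol.
Outlet (n = n₀ + ν ξ):
  CO: 456 − 1(380.3) = 75.7
  O₂: 448 − 0.5(380.3) = 257.9
  N₂: 1685 (inert)
  CO₂: 0 + 1(380.3) = 380.3
Total out = 2399 mol; y_CO₂ = 380.3 / 2399 = 0.1585.

0.159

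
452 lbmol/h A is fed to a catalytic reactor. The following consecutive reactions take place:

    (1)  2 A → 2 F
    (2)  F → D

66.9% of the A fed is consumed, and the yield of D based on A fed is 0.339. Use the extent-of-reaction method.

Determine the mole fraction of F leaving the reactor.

Conversion of A: A consumed = 2ξ₁ = 0.669 × 452 → ξ₁ = 151.2 lbmol/h.
Yield of D: 1ξ₂ / 452 = 0.339 → ξ₂ = 153.2 lbmol/h.
Outlet amounts (n = n₀ + Σ ν·ξ):
  A: 452 − 2(151.2) = 149.6
  F: 0 + 2(151.2) − 1(153.2) = 149.2
  D: 0 + 1(153.2) = 153.2
Total out = 452 lbmol/h; y_F = 149.2 / 452 = 0.33.

0.33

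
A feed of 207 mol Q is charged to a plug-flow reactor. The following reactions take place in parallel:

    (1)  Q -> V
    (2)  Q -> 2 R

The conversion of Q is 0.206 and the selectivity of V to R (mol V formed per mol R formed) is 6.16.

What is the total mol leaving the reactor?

Conversion of Q: Q consumed = 0.206 × 207 = 42.64 mol = 1ξ₁ + 1ξ₂.
Selectivity: 1ξ₁ / (2ξ₂) = 6.16 → ξ₁ = 12.32 ξ₂.
Substitute: (1·12.32 + 1) ξ₂ = 42.64 → ξ₂ = 3.201 mol, ξ₁ = 39.44 mol.
Outlet amounts (n = n₀ + Σ ν·ξ):
  Q: 207 − 1(39.44) − 1(3.201) = 164.4
  V: 0 + 1(39.44) = 39.44
  R: 0 + 2(3.201) = 6.403
Total out = 164.4 + 39.44 + 6.403 = 210.2 mol.

210 mol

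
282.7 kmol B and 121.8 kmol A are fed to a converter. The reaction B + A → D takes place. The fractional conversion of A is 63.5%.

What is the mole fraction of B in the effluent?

0.628

A reacted = 0.635 × 121.8 = 77.34 kmol; ν_A = −1, so ξ = 77.34/1 = 77.34 kmol.
Outlet amounts (n = n₀ + ν ξ):
  B: 282.7 − 1(77.34) = 205.4
  A: 121.8 − 1(77.34) = 44.46
  D: 0 + 1(77.34) = 77.34
Total out = 327.2 kmol; y_B = 205.4 / 327.2 = 0.6277.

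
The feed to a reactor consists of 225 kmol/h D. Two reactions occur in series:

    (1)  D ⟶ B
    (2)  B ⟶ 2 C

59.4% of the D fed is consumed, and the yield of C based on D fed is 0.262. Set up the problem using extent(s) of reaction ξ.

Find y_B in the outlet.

Conversion of D: D consumed = 1ξ₁ = 0.594 × 225 → ξ₁ = 133.7 kmol/h.
Yield of C: 2ξ₂ / 225 = 0.262 → ξ₂ = 29.48 kmol/h.
Outlet amounts (n = n₀ + Σ ν·ξ):
  D: 225 − 1(133.7) = 91.35
  B: 0 + 1(133.7) − 1(29.48) = 104.2
  C: 0 + 2(29.48) = 58.95
Total out = 254.5 kmol/h; y_B = 104.2 / 254.5 = 0.4094.

0.409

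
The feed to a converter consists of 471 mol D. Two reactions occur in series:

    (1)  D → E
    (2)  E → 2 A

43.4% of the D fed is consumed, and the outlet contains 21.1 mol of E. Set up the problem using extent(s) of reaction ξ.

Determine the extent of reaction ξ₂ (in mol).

ξ₂ = 183 mol

Conversion of D: D consumed = 1ξ₁ = 0.434 × 471 → ξ₁ = 204.4 mol.
E balance: n_E = 0 + 1ξ₁ − 1ξ₂ = 21.1 → ξ₂ = (1·204.4 − 21.1)/1 = 183.3 mol.
Outlet amounts (n = n₀ + Σ ν·ξ):
  D: 471 − 1(204.4) = 266.6
  E: 0 + 1(204.4) − 1(183.3) = 21.1
  A: 0 + 2(183.3) = 366.6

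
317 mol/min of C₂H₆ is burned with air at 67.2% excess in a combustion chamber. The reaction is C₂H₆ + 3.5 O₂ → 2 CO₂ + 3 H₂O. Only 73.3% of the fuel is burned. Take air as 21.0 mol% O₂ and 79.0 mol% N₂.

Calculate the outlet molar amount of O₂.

Stoichiometric O₂ = 3.5 × 317 = 1110 mol/min; O₂ fed = 1110 × 1.672 = 1855 mol/min.
N₂ fed = 1855 × 79/21 = 6979 mol/min.
Fuel reacted = 0.733 × 317 → ξ = 232.4 mol/min.
Outlet (n = n₀ + ν ξ):
  C₂H₆: 317 − 1(232.4) = 84.64
  O₂: 1855 − 3.5(232.4) = 1042
  N₂: 6979 (inert)
  CO₂: 0 + 2(232.4) = 464.7
  H₂O: 0 + 3(232.4) = 697.1

1040 mol/min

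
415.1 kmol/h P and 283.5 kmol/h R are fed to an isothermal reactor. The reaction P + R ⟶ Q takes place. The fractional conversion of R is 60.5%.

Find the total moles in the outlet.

527 kmol/h

R reacted = 0.605 × 283.5 = 171.5 kmol/h; ν_R = −1, so ξ = 171.5/1 = 171.5 kmol/h.
Outlet amounts (n = n₀ + ν ξ):
  P: 415.1 − 1(171.5) = 243.6
  R: 283.5 − 1(171.5) = 112
  Q: 0 + 1(171.5) = 171.5
Total out = 243.6 + 112 + 171.5 = 527.1 kmol/h.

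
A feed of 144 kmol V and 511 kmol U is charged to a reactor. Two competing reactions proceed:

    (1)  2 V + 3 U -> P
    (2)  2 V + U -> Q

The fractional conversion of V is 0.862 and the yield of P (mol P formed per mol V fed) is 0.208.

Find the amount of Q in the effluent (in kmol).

32.1 kmol

Yield of P: 1ξ₁ / 144 = 0.208 → ξ₁ = 29.95 kmol.
Conversion of V: 2ξ₁ + 2ξ₂ = 0.862 × 144 = 124.1 → ξ₂ = 32.11 kmol.
Outlet amounts (n = n₀ + Σ ν·ξ):
  V: 144 − 2(29.95) − 2(32.11) = 19.87
  U: 511 − 3(29.95) − 1(32.11) = 389
  P: 0 + 1(29.95) = 29.95
  Q: 0 + 1(32.11) = 32.11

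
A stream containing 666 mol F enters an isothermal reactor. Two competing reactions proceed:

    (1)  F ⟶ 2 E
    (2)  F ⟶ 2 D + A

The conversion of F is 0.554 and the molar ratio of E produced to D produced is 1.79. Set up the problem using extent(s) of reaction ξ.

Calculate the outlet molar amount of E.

473 mol

Conversion of F: F consumed = 0.554 × 666 = 369 mol = 1ξ₁ + 1ξ₂.
Selectivity: 2ξ₁ / (2ξ₂) = 1.79 → ξ₁ = 1.79 ξ₂.
Substitute: (1·1.79 + 1) ξ₂ = 369 → ξ₂ = 132.2 mol, ξ₁ = 236.7 mol.
Outlet amounts (n = n₀ + Σ ν·ξ):
  F: 666 − 1(236.7) − 1(132.2) = 297
  E: 0 + 2(236.7) = 473.4
  D: 0 + 2(132.2) = 264.5
  A: 0 + 1(132.2) = 132.2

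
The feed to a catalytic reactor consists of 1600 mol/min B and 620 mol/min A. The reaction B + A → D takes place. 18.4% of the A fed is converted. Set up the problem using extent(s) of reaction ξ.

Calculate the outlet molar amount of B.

1490 mol/min

A reacted = 0.184 × 620 = 114.1 mol/min; ν_A = −1, so ξ = 114.1/1 = 114.1 mol/min.
Outlet amounts (n = n₀ + ν ξ):
  B: 1600 − 1(114.1) = 1486
  A: 620 − 1(114.1) = 505.9
  D: 0 + 1(114.1) = 114.1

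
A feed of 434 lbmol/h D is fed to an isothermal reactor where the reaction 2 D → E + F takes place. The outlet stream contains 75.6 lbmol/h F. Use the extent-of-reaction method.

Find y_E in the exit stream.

0.174

For F: n = n₀ + 1ξ → 75.6 = 0 + 1ξ, giving ξ = 75.6 lbmol/h.
Outlet amounts (n = n₀ + ν ξ):
  D: 434 − 2(75.6) = 282.8
  E: 0 + 1(75.6) = 75.6
  F: 0 + 1(75.6) = 75.6
Total out = 434 lbmol/h; y_E = 75.6 / 434 = 0.1742.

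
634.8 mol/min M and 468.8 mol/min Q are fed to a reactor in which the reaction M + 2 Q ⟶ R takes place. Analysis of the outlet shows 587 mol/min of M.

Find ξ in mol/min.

For M: n = n₀ − 1ξ → 587 = 634.8 − 1ξ, giving ξ = 47.8 mol/min.
Outlet amounts (n = n₀ + ν ξ):
  M: 634.8 − 1(47.8) = 587
  Q: 468.8 − 2(47.8) = 373.2
  R: 0 + 1(47.8) = 47.8

ξ = 47.8 mol/min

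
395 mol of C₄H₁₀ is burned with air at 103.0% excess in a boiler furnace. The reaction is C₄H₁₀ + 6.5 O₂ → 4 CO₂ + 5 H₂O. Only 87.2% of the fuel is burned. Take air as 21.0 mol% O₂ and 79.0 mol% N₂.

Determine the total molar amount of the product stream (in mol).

25700 mol

Stoichiometric O₂ = 6.5 × 395 = 2568 mol; O₂ fed = 2568 × 2.030 = 5212 mol.
N₂ fed = 5212 × 79/21 = 19610 mol.
Fuel reacted = 0.872 × 395 → ξ = 344.4 mol.
Outlet (n = n₀ + ν ξ):
  C₄H₁₀: 395 − 1(344.4) = 50.56
  O₂: 5212 − 6.5(344.4) = 2973
  N₂: 19610 (inert)
  CO₂: 0 + 4(344.4) = 1378
  H₂O: 0 + 5(344.4) = 1722
Total out = 50.56 + 2973 + 19610 + 1378 + 1722 = 25730 mol.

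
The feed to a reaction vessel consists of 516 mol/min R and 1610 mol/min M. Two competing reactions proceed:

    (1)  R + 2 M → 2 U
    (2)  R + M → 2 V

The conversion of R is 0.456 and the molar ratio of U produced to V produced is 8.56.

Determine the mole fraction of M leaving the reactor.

0.608

Conversion of R: R consumed = 0.456 × 516 = 235.3 mol/min = 1ξ₁ + 1ξ₂.
Selectivity: 2ξ₁ / (2ξ₂) = 8.56 → ξ₁ = 8.56 ξ₂.
Substitute: (1·8.56 + 1) ξ₂ = 235.3 → ξ₂ = 24.61 mol/min, ξ₁ = 210.7 mol/min.
Outlet amounts (n = n₀ + Σ ν·ξ):
  R: 516 − 1(210.7) − 1(24.61) = 280.7
  M: 1610 − 2(210.7) − 1(24.61) = 1164
  U: 0 + 2(210.7) = 421.4
  V: 0 + 2(24.61) = 49.23
Total out = 1915 mol/min; y_M = 1164 / 1915 = 0.6077.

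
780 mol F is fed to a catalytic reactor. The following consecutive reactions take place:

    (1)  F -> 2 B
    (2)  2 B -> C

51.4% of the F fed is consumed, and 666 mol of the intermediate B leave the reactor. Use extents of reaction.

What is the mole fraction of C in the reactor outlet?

Conversion of F: F consumed = 1ξ₁ = 0.514 × 780 → ξ₁ = 400.9 mol.
B balance: n_B = 0 + 2ξ₁ − 2ξ₂ = 666 → ξ₂ = (2·400.9 − 666)/2 = 67.92 mol.
Outlet amounts (n = n₀ + Σ ν·ξ):
  F: 780 − 1(400.9) = 379.1
  B: 0 + 2(400.9) − 2(67.92) = 666
  C: 0 + 1(67.92) = 67.92
Total out = 1113 mol; y_C = 67.92 / 1113 = 0.06102.

0.061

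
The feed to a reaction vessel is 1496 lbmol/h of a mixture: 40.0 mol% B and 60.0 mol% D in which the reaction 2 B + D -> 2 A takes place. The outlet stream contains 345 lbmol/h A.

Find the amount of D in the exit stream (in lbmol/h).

725 lbmol/h

For A: n = n₀ + 2ξ → 345 = 0 + 2ξ, giving ξ = 172.5 lbmol/h.
Outlet amounts (n = n₀ + ν ξ):
  B: 598.4 − 2(172.5) = 253.4
  D: 897.6 − 1(172.5) = 725.1
  A: 0 + 2(172.5) = 345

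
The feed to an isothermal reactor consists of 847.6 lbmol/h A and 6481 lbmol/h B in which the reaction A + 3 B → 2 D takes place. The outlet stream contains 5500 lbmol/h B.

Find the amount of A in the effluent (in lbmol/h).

521 lbmol/h

For B: n = n₀ − 3ξ → 5500 = 6481 − 3ξ, giving ξ = 327 lbmol/h.
Outlet amounts (n = n₀ + ν ξ):
  A: 847.6 − 1(327) = 520.6
  B: 6481 − 3(327) = 5500
  D: 0 + 2(327) = 654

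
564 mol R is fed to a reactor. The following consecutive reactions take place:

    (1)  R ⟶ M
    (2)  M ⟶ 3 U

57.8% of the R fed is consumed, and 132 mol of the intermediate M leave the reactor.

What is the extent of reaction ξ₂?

ξ₂ = 194 mol

Conversion of R: R consumed = 1ξ₁ = 0.578 × 564 → ξ₁ = 326 mol.
M balance: n_M = 0 + 1ξ₁ − 1ξ₂ = 132 → ξ₂ = (1·326 − 132)/1 = 194 mol.
Outlet amounts (n = n₀ + Σ ν·ξ):
  R: 564 − 1(326) = 238
  M: 0 + 1(326) − 1(194) = 132
  U: 0 + 3(194) = 582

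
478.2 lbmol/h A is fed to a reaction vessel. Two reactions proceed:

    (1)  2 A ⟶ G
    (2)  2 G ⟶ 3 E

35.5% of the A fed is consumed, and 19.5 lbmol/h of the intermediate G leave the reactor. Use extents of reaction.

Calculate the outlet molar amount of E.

98.1 lbmol/h

Conversion of A: A consumed = 2ξ₁ = 0.355 × 478.2 → ξ₁ = 84.88 lbmol/h.
G balance: n_G = 0 + 1ξ₁ − 2ξ₂ = 19.5 → ξ₂ = (1·84.88 − 19.5)/2 = 32.69 lbmol/h.
Outlet amounts (n = n₀ + Σ ν·ξ):
  A: 478.2 − 2(84.88) = 308.4
  G: 0 + 1(84.88) − 2(32.69) = 19.5
  E: 0 + 3(32.69) = 98.07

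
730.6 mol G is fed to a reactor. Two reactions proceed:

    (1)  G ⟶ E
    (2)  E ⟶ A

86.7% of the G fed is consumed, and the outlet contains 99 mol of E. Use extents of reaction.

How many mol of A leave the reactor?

Conversion of G: G consumed = 1ξ₁ = 0.867 × 730.6 → ξ₁ = 633.4 mol.
E balance: n_E = 0 + 1ξ₁ − 1ξ₂ = 99 → ξ₂ = (1·633.4 − 99)/1 = 534.4 mol.
Outlet amounts (n = n₀ + Σ ν·ξ):
  G: 730.6 − 1(633.4) = 97.17
  E: 0 + 1(633.4) − 1(534.4) = 99
  A: 0 + 1(534.4) = 534.4

534 mol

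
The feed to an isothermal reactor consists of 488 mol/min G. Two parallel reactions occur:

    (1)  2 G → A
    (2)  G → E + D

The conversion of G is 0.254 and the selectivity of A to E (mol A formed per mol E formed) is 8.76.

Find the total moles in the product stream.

436 mol/min

Conversion of G: G consumed = 0.254 × 488 = 124 mol/min = 2ξ₁ + 1ξ₂.
Selectivity: 1ξ₁ / (1ξ₂) = 8.76 → ξ₁ = 8.76 ξ₂.
Substitute: (2·8.76 + 1) ξ₂ = 124 → ξ₂ = 6.693 mol/min, ξ₁ = 58.63 mol/min.
Outlet amounts (n = n₀ + Σ ν·ξ):
  G: 488 − 2(58.63) − 1(6.693) = 364
  A: 0 + 1(58.63) = 58.63
  E: 0 + 1(6.693) = 6.693
  D: 0 + 1(6.693) = 6.693
Total out = 364 + 58.63 + 6.693 + 6.693 = 436.1 mol/min.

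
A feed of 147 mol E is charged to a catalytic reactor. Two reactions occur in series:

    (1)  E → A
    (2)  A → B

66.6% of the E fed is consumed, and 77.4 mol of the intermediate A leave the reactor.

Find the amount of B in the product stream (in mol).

20.5 mol

Conversion of E: E consumed = 1ξ₁ = 0.666 × 147 → ξ₁ = 97.9 mol.
A balance: n_A = 0 + 1ξ₁ − 1ξ₂ = 77.4 → ξ₂ = (1·97.9 − 77.4)/1 = 20.5 mol.
Outlet amounts (n = n₀ + Σ ν·ξ):
  E: 147 − 1(97.9) = 49.1
  A: 0 + 1(97.9) − 1(20.5) = 77.4
  B: 0 + 1(20.5) = 20.5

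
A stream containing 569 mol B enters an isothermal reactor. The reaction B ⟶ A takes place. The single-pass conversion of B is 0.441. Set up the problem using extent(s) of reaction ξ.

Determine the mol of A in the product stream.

251 mol

B reacted = 0.441 × 569 = 250.9 mol; ν_B = −1, so ξ = 250.9/1 = 250.9 mol.
Outlet amounts (n = n₀ + ν ξ):
  B: 569 − 1(250.9) = 318.1
  A: 0 + 1(250.9) = 250.9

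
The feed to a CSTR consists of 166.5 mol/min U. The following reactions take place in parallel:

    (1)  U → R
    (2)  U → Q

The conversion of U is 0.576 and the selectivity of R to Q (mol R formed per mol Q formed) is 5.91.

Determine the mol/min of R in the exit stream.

Conversion of U: U consumed = 0.576 × 166.5 = 95.9 mol/min = 1ξ₁ + 1ξ₂.
Selectivity: 1ξ₁ / (1ξ₂) = 5.91 → ξ₁ = 5.91 ξ₂.
Substitute: (1·5.91 + 1) ξ₂ = 95.9 → ξ₂ = 13.88 mol/min, ξ₁ = 82.02 mol/min.
Outlet amounts (n = n₀ + Σ ν·ξ):
  U: 166.5 − 1(82.02) − 1(13.88) = 70.6
  R: 0 + 1(82.02) = 82.02
  Q: 0 + 1(13.88) = 13.88

82 mol/min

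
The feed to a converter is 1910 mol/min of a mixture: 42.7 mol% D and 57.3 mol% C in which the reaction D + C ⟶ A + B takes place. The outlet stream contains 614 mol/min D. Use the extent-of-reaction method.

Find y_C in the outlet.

For D: n = n₀ − 1ξ → 614 = 815.6 − 1ξ, giving ξ = 201.6 mol/min.
Outlet amounts (n = n₀ + ν ξ):
  D: 815.6 − 1(201.6) = 614
  C: 1094 − 1(201.6) = 892.9
  A: 0 + 1(201.6) = 201.6
  B: 0 + 1(201.6) = 201.6
Total out = 1910 mol/min; y_C = 892.9 / 1910 = 0.4675.

0.467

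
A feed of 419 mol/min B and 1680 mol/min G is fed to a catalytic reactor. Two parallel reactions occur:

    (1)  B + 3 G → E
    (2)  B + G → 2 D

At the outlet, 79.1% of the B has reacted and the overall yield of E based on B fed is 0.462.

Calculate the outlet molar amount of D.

Yield of E: 1ξ₁ / 419 = 0.462 → ξ₁ = 193.6 mol/min.
Conversion of B: 1ξ₁ + 1ξ₂ = 0.791 × 419 = 331.4 → ξ₂ = 137.9 mol/min.
Outlet amounts (n = n₀ + Σ ν·ξ):
  B: 419 − 1(193.6) − 1(137.9) = 87.57
  G: 1680 − 3(193.6) − 1(137.9) = 961.4
  E: 0 + 1(193.6) = 193.6
  D: 0 + 2(137.9) = 275.7

276 mol/min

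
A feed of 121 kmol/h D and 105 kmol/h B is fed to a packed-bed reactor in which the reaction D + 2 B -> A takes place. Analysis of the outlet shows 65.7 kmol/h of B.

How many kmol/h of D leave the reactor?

For B: n = n₀ − 2ξ → 65.7 = 105 − 2ξ, giving ξ = 19.65 kmol/h.
Outlet amounts (n = n₀ + ν ξ):
  D: 121 − 1(19.65) = 101.3
  B: 105 − 2(19.65) = 65.7
  A: 0 + 1(19.65) = 19.65

101 kmol/h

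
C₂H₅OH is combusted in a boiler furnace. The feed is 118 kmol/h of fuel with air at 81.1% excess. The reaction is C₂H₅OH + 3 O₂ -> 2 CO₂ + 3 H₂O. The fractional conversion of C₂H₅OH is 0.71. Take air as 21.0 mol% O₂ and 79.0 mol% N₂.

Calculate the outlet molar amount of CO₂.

Stoichiometric O₂ = 3 × 118 = 354 kmol/h; O₂ fed = 354 × 1.811 = 641.1 kmol/h.
N₂ fed = 641.1 × 79/21 = 2412 kmol/h.
Fuel reacted = 0.71 × 118 → ξ = 83.78 kmol/h.
Outlet (n = n₀ + ν ξ):
  C₂H₅OH: 118 − 1(83.78) = 34.22
  O₂: 641.1 − 3(83.78) = 389.8
  N₂: 2412 (inert)
  CO₂: 0 + 2(83.78) = 167.6
  H₂O: 0 + 3(83.78) = 251.3

168 kmol/h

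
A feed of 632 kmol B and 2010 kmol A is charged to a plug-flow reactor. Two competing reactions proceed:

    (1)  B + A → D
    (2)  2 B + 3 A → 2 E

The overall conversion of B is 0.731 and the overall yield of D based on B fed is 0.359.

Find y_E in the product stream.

0.114

Yield of D: 1ξ₁ / 632 = 0.359 → ξ₁ = 226.9 kmol.
Conversion of B: 1ξ₁ + 2ξ₂ = 0.731 × 632 = 462 → ξ₂ = 117.6 kmol.
Outlet amounts (n = n₀ + Σ ν·ξ):
  B: 632 − 1(226.9) − 2(117.6) = 170
  A: 2010 − 1(226.9) − 3(117.6) = 1430
  D: 0 + 1(226.9) = 226.9
  E: 0 + 2(117.6) = 235.1
Total out = 2062 kmol; y_E = 235.1 / 2062 = 0.114.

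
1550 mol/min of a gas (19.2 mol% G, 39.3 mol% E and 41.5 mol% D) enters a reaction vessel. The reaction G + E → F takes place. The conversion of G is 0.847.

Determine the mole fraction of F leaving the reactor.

0.194

G reacted = 0.847 × 297.6 = 252.1 mol/min; ν_G = −1, so ξ = 252.1/1 = 252.1 mol/min.
Outlet amounts (n = n₀ + ν ξ):
  G: 297.6 − 1(252.1) = 45.53
  E: 609.1 − 1(252.1) = 357.1
  F: 0 + 1(252.1) = 252.1
  D: 643.2 (inert)
Total out = 1298 mol/min; y_F = 252.1 / 1298 = 0.1942.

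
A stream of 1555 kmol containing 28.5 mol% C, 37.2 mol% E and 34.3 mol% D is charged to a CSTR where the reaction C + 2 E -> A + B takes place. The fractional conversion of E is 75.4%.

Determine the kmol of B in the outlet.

E reacted = 0.754 × 578.5 = 436.2 kmol; ν_E = −2, so ξ = 436.2/2 = 218.1 kmol.
Outlet amounts (n = n₀ + ν ξ):
  C: 443.2 − 1(218.1) = 225.1
  E: 578.5 − 2(218.1) = 142.3
  A: 0 + 1(218.1) = 218.1
  B: 0 + 1(218.1) = 218.1
  D: 533.4 (inert)

218 kmol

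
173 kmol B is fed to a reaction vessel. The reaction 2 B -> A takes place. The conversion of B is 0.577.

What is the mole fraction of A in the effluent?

B reacted = 0.577 × 173 = 99.82 kmol; ν_B = −2, so ξ = 99.82/2 = 49.91 kmol.
Outlet amounts (n = n₀ + ν ξ):
  B: 173 − 2(49.91) = 73.18
  A: 0 + 1(49.91) = 49.91
Total out = 123.1 kmol; y_A = 49.91 / 123.1 = 0.4055.

0.405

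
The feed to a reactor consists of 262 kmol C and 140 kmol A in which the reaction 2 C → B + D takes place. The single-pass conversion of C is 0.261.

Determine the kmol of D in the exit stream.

C reacted = 0.261 × 262 = 68.38 kmol; ν_C = −2, so ξ = 68.38/2 = 34.19 kmol.
Outlet amounts (n = n₀ + ν ξ):
  C: 262 − 2(34.19) = 193.6
  B: 0 + 1(34.19) = 34.19
  D: 0 + 1(34.19) = 34.19
  A: 140 (inert)

34.2 kmol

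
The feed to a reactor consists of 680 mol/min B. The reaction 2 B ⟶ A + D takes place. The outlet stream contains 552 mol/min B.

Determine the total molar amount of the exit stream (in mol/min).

For B: n = n₀ − 2ξ → 552 = 680 − 2ξ, giving ξ = 64 mol/min.
Outlet amounts (n = n₀ + ν ξ):
  B: 680 − 2(64) = 552
  A: 0 + 1(64) = 64
  D: 0 + 1(64) = 64
Total out = 552 + 64 + 64 = 680 mol/min.

680 mol/min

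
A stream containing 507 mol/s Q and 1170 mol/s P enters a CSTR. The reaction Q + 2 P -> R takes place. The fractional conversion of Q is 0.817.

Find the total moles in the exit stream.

849 mol/s

Q reacted = 0.817 × 507 = 414.2 mol/s; ν_Q = −1, so ξ = 414.2/1 = 414.2 mol/s.
Outlet amounts (n = n₀ + ν ξ):
  Q: 507 − 1(414.2) = 92.78
  P: 1170 − 2(414.2) = 341.6
  R: 0 + 1(414.2) = 414.2
Total out = 92.78 + 341.6 + 414.2 = 848.6 mol/s.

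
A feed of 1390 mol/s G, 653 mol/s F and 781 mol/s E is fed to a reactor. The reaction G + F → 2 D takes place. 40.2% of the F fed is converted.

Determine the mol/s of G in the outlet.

F reacted = 0.402 × 653 = 262.5 mol/s; ν_F = −1, so ξ = 262.5/1 = 262.5 mol/s.
Outlet amounts (n = n₀ + ν ξ):
  G: 1390 − 1(262.5) = 1127
  F: 653 − 1(262.5) = 390.5
  D: 0 + 2(262.5) = 525
  E: 781 (inert)

1130 mol/s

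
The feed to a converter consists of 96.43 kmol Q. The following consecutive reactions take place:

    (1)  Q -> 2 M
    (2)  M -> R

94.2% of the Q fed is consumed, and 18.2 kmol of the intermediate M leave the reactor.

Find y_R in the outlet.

Conversion of Q: Q consumed = 1ξ₁ = 0.942 × 96.43 → ξ₁ = 90.84 kmol.
M balance: n_M = 0 + 2ξ₁ − 1ξ₂ = 18.2 → ξ₂ = (2·90.84 − 18.2)/1 = 163.5 kmol.
Outlet amounts (n = n₀ + Σ ν·ξ):
  Q: 96.43 − 1(90.84) = 5.593
  M: 0 + 2(90.84) − 1(163.5) = 18.2
  R: 0 + 1(163.5) = 163.5
Total out = 187.3 kmol; y_R = 163.5 / 187.3 = 0.8729.

0.873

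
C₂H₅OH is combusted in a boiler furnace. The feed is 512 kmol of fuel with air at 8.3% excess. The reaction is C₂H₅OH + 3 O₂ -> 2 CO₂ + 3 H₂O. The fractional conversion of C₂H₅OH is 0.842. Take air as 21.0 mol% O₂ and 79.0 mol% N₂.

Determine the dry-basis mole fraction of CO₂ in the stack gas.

Stoichiometric O₂ = 3 × 512 = 1536 kmol; O₂ fed = 1536 × 1.083 = 1663 kmol.
N₂ fed = 1663 × 79/21 = 6258 kmol.
Fuel reacted = 0.842 × 512 → ξ = 431.1 kmol.
Outlet (n = n₀ + ν ξ):
  C₂H₅OH: 512 − 1(431.1) = 80.9
  O₂: 1663 − 3(431.1) = 370.2
  N₂: 6258 (inert)
  CO₂: 0 + 2(431.1) = 862.2
  H₂O: 0 + 3(431.1) = 1293
Dry total = 7571 kmol; y_CO₂ (dry) = 862.2 / 7571 = 0.1139.

0.114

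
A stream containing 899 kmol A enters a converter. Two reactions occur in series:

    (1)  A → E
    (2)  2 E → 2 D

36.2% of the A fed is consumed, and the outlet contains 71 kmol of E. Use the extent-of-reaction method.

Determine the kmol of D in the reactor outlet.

254 kmol

Conversion of A: A consumed = 1ξ₁ = 0.362 × 899 → ξ₁ = 325.4 kmol.
E balance: n_E = 0 + 1ξ₁ − 2ξ₂ = 71 → ξ₂ = (1·325.4 − 71)/2 = 127.2 kmol.
Outlet amounts (n = n₀ + Σ ν·ξ):
  A: 899 − 1(325.4) = 573.6
  E: 0 + 1(325.4) − 2(127.2) = 71
  D: 0 + 2(127.2) = 254.4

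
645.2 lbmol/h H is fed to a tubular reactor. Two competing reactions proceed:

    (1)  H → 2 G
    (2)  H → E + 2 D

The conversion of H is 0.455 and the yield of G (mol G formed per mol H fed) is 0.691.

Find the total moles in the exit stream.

Yield of G: 2ξ₁ / 645.2 = 0.691 → ξ₁ = 222.9 lbmol/h.
Conversion of H: 1ξ₁ + 1ξ₂ = 0.455 × 645.2 = 293.6 → ξ₂ = 70.65 lbmol/h.
Outlet amounts (n = n₀ + Σ ν·ξ):
  H: 645.2 − 1(222.9) − 1(70.65) = 351.6
  G: 0 + 2(222.9) = 445.8
  E: 0 + 1(70.65) = 70.65
  D: 0 + 2(70.65) = 141.3
Total out = 351.6 + 445.8 + 70.65 + 141.3 = 1009 lbmol/h.

1010 lbmol/h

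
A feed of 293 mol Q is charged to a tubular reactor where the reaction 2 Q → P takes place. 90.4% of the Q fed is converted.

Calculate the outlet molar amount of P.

132 mol

Q reacted = 0.904 × 293 = 264.9 mol; ν_Q = −2, so ξ = 264.9/2 = 132.4 mol.
Outlet amounts (n = n₀ + ν ξ):
  Q: 293 − 2(132.4) = 28.13
  P: 0 + 1(132.4) = 132.4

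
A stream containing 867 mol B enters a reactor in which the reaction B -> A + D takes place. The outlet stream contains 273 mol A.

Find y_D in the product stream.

0.239

For A: n = n₀ + 1ξ → 273 = 0 + 1ξ, giving ξ = 273 mol.
Outlet amounts (n = n₀ + ν ξ):
  B: 867 − 1(273) = 594
  A: 0 + 1(273) = 273
  D: 0 + 1(273) = 273
Total out = 1140 mol; y_D = 273 / 1140 = 0.2395.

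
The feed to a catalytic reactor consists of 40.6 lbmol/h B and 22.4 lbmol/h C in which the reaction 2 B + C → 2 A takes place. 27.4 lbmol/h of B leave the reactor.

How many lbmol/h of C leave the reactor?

For B: n = n₀ − 2ξ → 27.4 = 40.6 − 2ξ, giving ξ = 6.6 lbmol/h.
Outlet amounts (n = n₀ + ν ξ):
  B: 40.6 − 2(6.6) = 27.4
  C: 22.4 − 1(6.6) = 15.8
  A: 0 + 2(6.6) = 13.2

15.8 lbmol/h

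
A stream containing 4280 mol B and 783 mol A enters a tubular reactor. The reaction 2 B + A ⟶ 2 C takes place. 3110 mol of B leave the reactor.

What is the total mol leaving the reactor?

4480 mol

For B: n = n₀ − 2ξ → 3110 = 4280 − 2ξ, giving ξ = 585 mol.
Outlet amounts (n = n₀ + ν ξ):
  B: 4280 − 2(585) = 3110
  A: 783 − 1(585) = 198
  C: 0 + 2(585) = 1170
Total out = 3110 + 198 + 1170 = 4478 mol.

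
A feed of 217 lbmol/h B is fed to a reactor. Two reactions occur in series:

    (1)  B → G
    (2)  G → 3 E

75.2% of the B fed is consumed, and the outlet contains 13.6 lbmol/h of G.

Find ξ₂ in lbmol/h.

ξ₂ = 150 lbmol/h

Conversion of B: B consumed = 1ξ₁ = 0.752 × 217 → ξ₁ = 163.2 lbmol/h.
G balance: n_G = 0 + 1ξ₁ − 1ξ₂ = 13.6 → ξ₂ = (1·163.2 − 13.6)/1 = 149.6 lbmol/h.
Outlet amounts (n = n₀ + Σ ν·ξ):
  B: 217 − 1(163.2) = 53.82
  G: 0 + 1(163.2) − 1(149.6) = 13.6
  E: 0 + 3(149.6) = 448.8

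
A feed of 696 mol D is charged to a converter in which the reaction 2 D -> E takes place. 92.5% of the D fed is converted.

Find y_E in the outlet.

D reacted = 0.925 × 696 = 643.8 mol; ν_D = −2, so ξ = 643.8/2 = 321.9 mol.
Outlet amounts (n = n₀ + ν ξ):
  D: 696 − 2(321.9) = 52.2
  E: 0 + 1(321.9) = 321.9
Total out = 374.1 mol; y_E = 321.9 / 374.1 = 0.8605.

0.86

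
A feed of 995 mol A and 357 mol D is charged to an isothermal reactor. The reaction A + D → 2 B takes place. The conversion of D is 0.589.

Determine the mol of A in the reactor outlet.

D reacted = 0.589 × 357 = 210.3 mol; ν_D = −1, so ξ = 210.3/1 = 210.3 mol.
Outlet amounts (n = n₀ + ν ξ):
  A: 995 − 1(210.3) = 784.7
  D: 357 − 1(210.3) = 146.7
  B: 0 + 2(210.3) = 420.5

785 mol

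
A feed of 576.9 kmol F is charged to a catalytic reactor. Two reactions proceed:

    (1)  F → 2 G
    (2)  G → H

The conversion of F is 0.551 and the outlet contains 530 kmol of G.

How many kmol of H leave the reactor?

Conversion of F: F consumed = 1ξ₁ = 0.551 × 576.9 → ξ₁ = 317.9 kmol.
G balance: n_G = 0 + 2ξ₁ − 1ξ₂ = 530 → ξ₂ = (2·317.9 − 530)/1 = 105.7 kmol.
Outlet amounts (n = n₀ + Σ ν·ξ):
  F: 576.9 − 1(317.9) = 259
  G: 0 + 2(317.9) − 1(105.7) = 530
  H: 0 + 1(105.7) = 105.7

106 kmol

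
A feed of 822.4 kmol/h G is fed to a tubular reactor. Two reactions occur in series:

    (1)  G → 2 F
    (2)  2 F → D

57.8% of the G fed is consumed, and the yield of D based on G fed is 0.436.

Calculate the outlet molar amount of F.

234 kmol/h

Conversion of G: G consumed = 1ξ₁ = 0.578 × 822.4 → ξ₁ = 475.3 kmol/h.
Yield of D: 1ξ₂ / 822.4 = 0.436 → ξ₂ = 358.6 kmol/h.
Outlet amounts (n = n₀ + Σ ν·ξ):
  G: 822.4 − 1(475.3) = 347.1
  F: 0 + 2(475.3) − 2(358.6) = 233.6
  D: 0 + 1(358.6) = 358.6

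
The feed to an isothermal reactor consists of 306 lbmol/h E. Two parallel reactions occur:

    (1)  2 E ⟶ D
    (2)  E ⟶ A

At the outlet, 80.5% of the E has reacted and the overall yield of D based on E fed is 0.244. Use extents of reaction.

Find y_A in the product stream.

Yield of D: 1ξ₁ / 306 = 0.244 → ξ₁ = 74.66 lbmol/h.
Conversion of E: 2ξ₁ + 1ξ₂ = 0.805 × 306 = 246.3 → ξ₂ = 97 lbmol/h.
Outlet amounts (n = n₀ + Σ ν·ξ):
  E: 306 − 2(74.66) − 1(97) = 59.67
  D: 0 + 1(74.66) = 74.66
  A: 0 + 1(97) = 97
Total out = 231.3 lbmol/h; y_A = 97 / 231.3 = 0.4193.

0.419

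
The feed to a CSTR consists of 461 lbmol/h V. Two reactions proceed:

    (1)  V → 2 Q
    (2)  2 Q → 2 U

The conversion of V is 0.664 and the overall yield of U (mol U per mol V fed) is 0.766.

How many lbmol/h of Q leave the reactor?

Conversion of V: V consumed = 1ξ₁ = 0.664 × 461 → ξ₁ = 306.1 lbmol/h.
Yield of U: 2ξ₂ / 461 = 0.766 → ξ₂ = 176.6 lbmol/h.
Outlet amounts (n = n₀ + Σ ν·ξ):
  V: 461 − 1(306.1) = 154.9
  Q: 0 + 2(306.1) − 2(176.6) = 259.1
  U: 0 + 2(176.6) = 353.1

259 lbmol/h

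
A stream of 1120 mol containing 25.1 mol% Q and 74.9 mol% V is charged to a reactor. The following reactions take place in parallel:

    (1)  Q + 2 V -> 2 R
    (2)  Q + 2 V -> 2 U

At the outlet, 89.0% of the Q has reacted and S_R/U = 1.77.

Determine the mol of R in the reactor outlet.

Conversion of Q: Q consumed = 0.89 × 281.1 = 250.2 mol = 1ξ₁ + 1ξ₂.
Selectivity: 2ξ₁ / (2ξ₂) = 1.77 → ξ₁ = 1.77 ξ₂.
Substitute: (1·1.77 + 1) ξ₂ = 250.2 → ξ₂ = 90.32 mol, ξ₁ = 159.9 mol.
Outlet amounts (n = n₀ + Σ ν·ξ):
  Q: 281.1 − 1(159.9) − 1(90.32) = 30.92
  V: 838.9 − 2(159.9) − 2(90.32) = 338.5
  R: 0 + 2(159.9) = 319.7
  U: 0 + 2(90.32) = 180.6

320 mol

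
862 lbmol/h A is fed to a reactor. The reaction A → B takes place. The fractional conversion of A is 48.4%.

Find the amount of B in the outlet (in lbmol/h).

417 lbmol/h

A reacted = 0.484 × 862 = 417.2 lbmol/h; ν_A = −1, so ξ = 417.2/1 = 417.2 lbmol/h.
Outlet amounts (n = n₀ + ν ξ):
  A: 862 − 1(417.2) = 444.8
  B: 0 + 1(417.2) = 417.2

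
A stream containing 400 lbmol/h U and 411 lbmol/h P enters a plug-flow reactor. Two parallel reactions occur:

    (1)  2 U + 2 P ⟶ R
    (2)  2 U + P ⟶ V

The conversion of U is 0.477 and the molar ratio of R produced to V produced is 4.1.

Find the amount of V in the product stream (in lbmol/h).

18.7 lbmol/h

Conversion of U: U consumed = 0.477 × 400 = 190.8 lbmol/h = 2ξ₁ + 2ξ₂.
Selectivity: 1ξ₁ / (1ξ₂) = 4.1 → ξ₁ = 4.1 ξ₂.
Substitute: (2·4.1 + 2) ξ₂ = 190.8 → ξ₂ = 18.71 lbmol/h, ξ₁ = 76.69 lbmol/h.
Outlet amounts (n = n₀ + Σ ν·ξ):
  U: 400 − 2(76.69) − 2(18.71) = 209.2
  P: 411 − 2(76.69) − 1(18.71) = 238.9
  R: 0 + 1(76.69) = 76.69
  V: 0 + 1(18.71) = 18.71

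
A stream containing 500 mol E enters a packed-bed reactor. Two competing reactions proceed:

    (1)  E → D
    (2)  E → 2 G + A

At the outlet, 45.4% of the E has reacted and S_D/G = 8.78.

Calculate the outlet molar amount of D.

215 mol

Conversion of E: E consumed = 0.454 × 500 = 227 mol = 1ξ₁ + 1ξ₂.
Selectivity: 1ξ₁ / (2ξ₂) = 8.78 → ξ₁ = 17.56 ξ₂.
Substitute: (1·17.56 + 1) ξ₂ = 227 → ξ₂ = 12.23 mol, ξ₁ = 214.8 mol.
Outlet amounts (n = n₀ + Σ ν·ξ):
  E: 500 − 1(214.8) − 1(12.23) = 273
  D: 0 + 1(214.8) = 214.8
  G: 0 + 2(12.23) = 24.46
  A: 0 + 1(12.23) = 12.23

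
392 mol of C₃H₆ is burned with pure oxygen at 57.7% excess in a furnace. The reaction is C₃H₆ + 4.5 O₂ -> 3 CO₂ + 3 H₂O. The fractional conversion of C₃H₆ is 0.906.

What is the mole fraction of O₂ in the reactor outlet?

Stoichiometric O₂ = 4.5 × 392 = 1764 mol; O₂ fed = 1764 × 1.577 = 2782 mol.
Fuel reacted = 0.906 × 392 → ξ = 355.2 mol.
Outlet (n = n₀ + ν ξ):
  C₃H₆: 392 − 1(355.2) = 36.85
  O₂: 2782 − 4.5(355.2) = 1184
  CO₂: 0 + 3(355.2) = 1065
  H₂O: 0 + 3(355.2) = 1065
Total out = 3351 mol; y_O₂ = 1184 / 3351 = 0.3532.

0.353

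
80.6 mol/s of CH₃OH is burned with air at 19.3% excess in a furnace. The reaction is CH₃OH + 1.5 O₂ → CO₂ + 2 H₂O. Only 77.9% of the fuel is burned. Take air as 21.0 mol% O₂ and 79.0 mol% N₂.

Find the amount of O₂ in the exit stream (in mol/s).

Stoichiometric O₂ = 1.5 × 80.6 = 120.9 mol/s; O₂ fed = 120.9 × 1.193 = 144.2 mol/s.
N₂ fed = 144.2 × 79/21 = 542.6 mol/s.
Fuel reacted = 0.779 × 80.6 → ξ = 62.79 mol/s.
Outlet (n = n₀ + ν ξ):
  CH₃OH: 80.6 − 1(62.79) = 17.81
  O₂: 144.2 − 1.5(62.79) = 50.05
  N₂: 542.6 (inert)
  CO₂: 0 + 1(62.79) = 62.79
  H₂O: 0 + 2(62.79) = 125.6

50.1 mol/s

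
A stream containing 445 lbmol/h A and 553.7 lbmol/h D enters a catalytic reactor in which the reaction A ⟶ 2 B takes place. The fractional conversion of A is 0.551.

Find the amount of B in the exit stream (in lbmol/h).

490 lbmol/h

A reacted = 0.551 × 445 = 245.2 lbmol/h; ν_A = −1, so ξ = 245.2/1 = 245.2 lbmol/h.
Outlet amounts (n = n₀ + ν ξ):
  A: 445 − 1(245.2) = 199.8
  B: 0 + 2(245.2) = 490.4
  D: 553.7 (inert)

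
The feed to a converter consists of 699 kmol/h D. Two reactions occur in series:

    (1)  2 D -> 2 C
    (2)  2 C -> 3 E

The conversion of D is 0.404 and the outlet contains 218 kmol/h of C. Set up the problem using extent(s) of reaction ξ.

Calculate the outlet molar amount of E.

Conversion of D: D consumed = 2ξ₁ = 0.404 × 699 → ξ₁ = 141.2 kmol/h.
C balance: n_C = 0 + 2ξ₁ − 2ξ₂ = 218 → ξ₂ = (2·141.2 − 218)/2 = 32.2 kmol/h.
Outlet amounts (n = n₀ + Σ ν·ξ):
  D: 699 − 2(141.2) = 416.6
  C: 0 + 2(141.2) − 2(32.2) = 218
  E: 0 + 3(32.2) = 96.59

96.6 kmol/h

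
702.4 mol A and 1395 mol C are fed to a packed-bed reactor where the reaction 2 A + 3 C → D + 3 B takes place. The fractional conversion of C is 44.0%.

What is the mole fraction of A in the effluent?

0.155

C reacted = 0.44 × 1395 = 613.8 mol; ν_C = −3, so ξ = 613.8/3 = 204.6 mol.
Outlet amounts (n = n₀ + ν ξ):
  A: 702.4 − 2(204.6) = 293.2
  C: 1395 − 3(204.6) = 781.2
  D: 0 + 1(204.6) = 204.6
  B: 0 + 3(204.6) = 613.8
Total out = 1893 mol; y_A = 293.2 / 1893 = 0.1549.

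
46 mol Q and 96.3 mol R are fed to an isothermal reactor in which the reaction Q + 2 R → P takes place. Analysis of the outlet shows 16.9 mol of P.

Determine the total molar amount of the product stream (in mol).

108 mol

For P: n = n₀ + 1ξ → 16.9 = 0 + 1ξ, giving ξ = 16.9 mol.
Outlet amounts (n = n₀ + ν ξ):
  Q: 46 − 1(16.9) = 29.1
  R: 96.3 − 2(16.9) = 62.5
  P: 0 + 1(16.9) = 16.9
Total out = 29.1 + 62.5 + 16.9 = 108.5 mol.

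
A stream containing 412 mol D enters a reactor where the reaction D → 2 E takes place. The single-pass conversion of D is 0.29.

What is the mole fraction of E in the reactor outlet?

0.45

D reacted = 0.29 × 412 = 119.5 mol; ν_D = −1, so ξ = 119.5/1 = 119.5 mol.
Outlet amounts (n = n₀ + ν ξ):
  D: 412 − 1(119.5) = 292.5
  E: 0 + 2(119.5) = 239
Total out = 531.5 mol; y_E = 239 / 531.5 = 0.4496.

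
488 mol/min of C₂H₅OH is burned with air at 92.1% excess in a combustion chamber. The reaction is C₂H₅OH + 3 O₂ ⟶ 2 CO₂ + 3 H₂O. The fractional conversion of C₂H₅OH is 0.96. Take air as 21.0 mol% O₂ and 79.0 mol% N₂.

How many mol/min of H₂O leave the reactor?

Stoichiometric O₂ = 3 × 488 = 1464 mol/min; O₂ fed = 1464 × 1.921 = 2812 mol/min.
N₂ fed = 2812 × 79/21 = 10580 mol/min.
Fuel reacted = 0.96 × 488 → ξ = 468.5 mol/min.
Outlet (n = n₀ + ν ξ):
  C₂H₅OH: 488 − 1(468.5) = 19.52
  O₂: 2812 − 3(468.5) = 1407
  N₂: 10580 (inert)
  CO₂: 0 + 2(468.5) = 937
  H₂O: 0 + 3(468.5) = 1405

1410 mol/min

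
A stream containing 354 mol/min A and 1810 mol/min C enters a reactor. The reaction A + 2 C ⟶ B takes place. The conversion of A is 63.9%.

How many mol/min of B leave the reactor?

226 mol/min

A reacted = 0.639 × 354 = 226.2 mol/min; ν_A = −1, so ξ = 226.2/1 = 226.2 mol/min.
Outlet amounts (n = n₀ + ν ξ):
  A: 354 − 1(226.2) = 127.8
  C: 1810 − 2(226.2) = 1358
  B: 0 + 1(226.2) = 226.2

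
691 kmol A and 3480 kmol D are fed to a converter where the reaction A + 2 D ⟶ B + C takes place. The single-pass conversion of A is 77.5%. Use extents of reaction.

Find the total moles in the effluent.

A reacted = 0.775 × 691 = 535.5 kmol; ν_A = −1, so ξ = 535.5/1 = 535.5 kmol.
Outlet amounts (n = n₀ + ν ξ):
  A: 691 − 1(535.5) = 155.5
  D: 3480 − 2(535.5) = 2409
  B: 0 + 1(535.5) = 535.5
  C: 0 + 1(535.5) = 535.5
Total out = 155.5 + 2409 + 535.5 + 535.5 = 3635 kmol.

3640 kmol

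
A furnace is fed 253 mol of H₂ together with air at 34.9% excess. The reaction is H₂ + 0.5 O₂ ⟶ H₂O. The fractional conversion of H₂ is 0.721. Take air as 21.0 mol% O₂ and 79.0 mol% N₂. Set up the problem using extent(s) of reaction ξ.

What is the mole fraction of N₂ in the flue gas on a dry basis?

0.811

Stoichiometric O₂ = 0.5 × 253 = 126.5 mol; O₂ fed = 126.5 × 1.349 = 170.6 mol.
N₂ fed = 170.6 × 79/21 = 642 mol.
Fuel reacted = 0.721 × 253 → ξ = 182.4 mol.
Outlet (n = n₀ + ν ξ):
  H₂: 253 − 1(182.4) = 70.59
  O₂: 170.6 − 0.5(182.4) = 79.44
  N₂: 642 (inert)
  H₂O: 0 + 1(182.4) = 182.4
Dry total = 792 mol; y_N₂ (dry) = 642 / 792 = 0.8106.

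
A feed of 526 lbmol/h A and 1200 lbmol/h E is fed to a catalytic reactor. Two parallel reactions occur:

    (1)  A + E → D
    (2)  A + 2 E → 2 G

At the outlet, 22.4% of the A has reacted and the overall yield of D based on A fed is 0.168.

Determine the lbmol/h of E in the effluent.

Yield of D: 1ξ₁ / 526 = 0.168 → ξ₁ = 88.37 lbmol/h.
Conversion of A: 1ξ₁ + 1ξ₂ = 0.224 × 526 = 117.8 → ξ₂ = 29.46 lbmol/h.
Outlet amounts (n = n₀ + Σ ν·ξ):
  A: 526 − 1(88.37) − 1(29.46) = 408.2
  E: 1200 − 1(88.37) − 2(29.46) = 1053
  D: 0 + 1(88.37) = 88.37
  G: 0 + 2(29.46) = 58.91

1050 lbmol/h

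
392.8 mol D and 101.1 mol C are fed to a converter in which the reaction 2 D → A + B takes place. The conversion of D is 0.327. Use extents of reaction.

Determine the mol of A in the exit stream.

64.2 mol

D reacted = 0.327 × 392.8 = 128.4 mol; ν_D = −2, so ξ = 128.4/2 = 64.22 mol.
Outlet amounts (n = n₀ + ν ξ):
  D: 392.8 − 2(64.22) = 264.4
  A: 0 + 1(64.22) = 64.22
  B: 0 + 1(64.22) = 64.22
  C: 101.1 (inert)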